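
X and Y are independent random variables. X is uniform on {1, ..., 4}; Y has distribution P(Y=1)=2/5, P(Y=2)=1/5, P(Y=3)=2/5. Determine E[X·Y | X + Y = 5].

P(X + Y = 5) = 1/4.
Summing XY·P(x,y) over outcomes with X + Y = 5 gives 13/10.
E[X·Y | X + Y = 5] = (13/10) / (1/4) = 26/5.

26/5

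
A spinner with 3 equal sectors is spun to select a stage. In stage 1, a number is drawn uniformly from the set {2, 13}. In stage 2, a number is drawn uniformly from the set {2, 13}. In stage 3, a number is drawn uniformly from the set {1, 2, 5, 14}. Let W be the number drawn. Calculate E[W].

41/6

E[W | stage 1] = (2+13)/2 = 15/2.
E[W | stage 2] = (2+13)/2 = 15/2.
E[W | stage 3] = (1+2+5+14)/4 = 11/2.
E[W] = (1/3)·(15/2) + (1/3)·(15/2) + (1/3)·(11/2) = 41/6.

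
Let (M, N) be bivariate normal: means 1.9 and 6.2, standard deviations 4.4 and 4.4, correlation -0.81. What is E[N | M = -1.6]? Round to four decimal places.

9.0350

E[N | M=x] = μ_N + ρ(σ_N/σ_M)(x − μ_M) for jointly normal variables.
E[N | M=-1.6] = 6.2 + (-0.81)·(4.4/4.4)·(-1.6 − (1.9)) = 6.2 + (-0.81)·(-3.5) = 9.0350.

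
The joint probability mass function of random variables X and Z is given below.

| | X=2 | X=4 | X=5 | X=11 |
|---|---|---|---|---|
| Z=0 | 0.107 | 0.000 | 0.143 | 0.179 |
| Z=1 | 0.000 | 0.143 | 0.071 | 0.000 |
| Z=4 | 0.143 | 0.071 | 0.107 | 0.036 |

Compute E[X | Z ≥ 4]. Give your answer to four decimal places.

4.2045

P(Z ≥ 4) = 0.357.
Summing X·P(X=x,Z=y) over the conditioning event gives 1.501.
E[X | Z ≥ 4] = (1.501) / (0.357) = 4.2045.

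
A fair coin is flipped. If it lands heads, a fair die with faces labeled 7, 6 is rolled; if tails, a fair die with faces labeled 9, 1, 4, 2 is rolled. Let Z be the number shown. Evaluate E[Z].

E[Z | heads] = (7+6)/2 = 13/2.
E[Z | tails] = (9+1+4+2)/4 = 4.
By the law of total expectation,
E[Z] = (1/2)·(13/2) + (1/2)·(4) = 21/4.

21/4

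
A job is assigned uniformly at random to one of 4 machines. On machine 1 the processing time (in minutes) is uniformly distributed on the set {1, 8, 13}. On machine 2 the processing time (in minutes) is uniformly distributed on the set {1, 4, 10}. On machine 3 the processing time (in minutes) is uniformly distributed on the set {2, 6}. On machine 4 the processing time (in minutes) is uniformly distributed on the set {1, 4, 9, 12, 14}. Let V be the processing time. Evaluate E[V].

73/12

E[V | machine 1] = (1+8+13)/3 = 22/3.
E[V | machine 2] = (1+4+10)/3 = 5.
E[V | machine 3] = (2+6)/2 = 4.
E[V | machine 4] = (1+4+9+12+14)/5 = 8.
E[V] = (1/4)·(22/3) + (1/4)·(5) + (1/4)·(4) + (1/4)·(8) = 73/12.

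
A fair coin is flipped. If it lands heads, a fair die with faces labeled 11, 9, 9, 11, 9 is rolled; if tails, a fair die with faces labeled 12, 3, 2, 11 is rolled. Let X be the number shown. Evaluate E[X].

E[X | heads] = (11+9+9+11+9)/5 = 49/5.
E[X | tails] = (12+3+2+11)/4 = 7.
By the law of total expectation,
E[X] = (1/2)·(49/5) + (1/2)·(7) = 42/5.

42/5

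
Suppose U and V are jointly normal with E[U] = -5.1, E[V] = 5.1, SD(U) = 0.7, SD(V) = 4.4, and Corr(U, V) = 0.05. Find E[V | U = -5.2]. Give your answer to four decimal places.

E[V | U=x] = μ_V + ρ(σ_V/σ_U)(x − μ_U) for jointly normal variables.
E[V | U=-5.2] = 5.1 + (0.05)·(4.4/0.7)·(-5.2 − (-5.1)) = 5.1 + (0.31429)·(-0.1) = 5.0686.

5.0686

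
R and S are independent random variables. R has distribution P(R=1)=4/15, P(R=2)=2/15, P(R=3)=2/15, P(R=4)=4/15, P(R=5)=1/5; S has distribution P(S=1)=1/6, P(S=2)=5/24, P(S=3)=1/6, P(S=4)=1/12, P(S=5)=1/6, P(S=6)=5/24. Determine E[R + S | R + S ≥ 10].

P(R + S ≥ 10) = 47/360.
Summing (R+S)·P(x,y) over outcomes with R + S ≥ 10 gives 97/72.
E[R + S | R + S ≥ 10] = (97/72) / (47/360) = 485/47.

485/47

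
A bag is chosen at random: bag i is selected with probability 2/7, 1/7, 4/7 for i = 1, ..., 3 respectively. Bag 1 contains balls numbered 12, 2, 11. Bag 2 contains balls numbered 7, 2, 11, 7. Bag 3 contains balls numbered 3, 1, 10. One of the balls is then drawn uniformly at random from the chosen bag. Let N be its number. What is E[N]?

505/84

E[N | bag 1] = (12+2+11)/3 = 25/3.
E[N | bag 2] = (7+2+11+7)/4 = 27/4.
E[N | bag 3] = (3+1+10)/3 = 14/3.
By the law of total expectation,
E[N] = (2/7)·(25/3) + (1/7)·(27/4) + (4/7)·(14/3) = 505/84.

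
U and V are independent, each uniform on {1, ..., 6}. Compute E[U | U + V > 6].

13/3

P(U + V > 6) = 7/12.
Summing U·P(x,y) over outcomes with U + V > 6 gives 91/36.
E[U | U + V > 6] = (91/36) / (7/12) = 13/3.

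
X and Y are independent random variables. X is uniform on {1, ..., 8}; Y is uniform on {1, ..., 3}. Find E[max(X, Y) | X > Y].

49/9

P(X > Y) = 3/4.
Summing max(X,Y)·P(x,y) over outcomes with X > Y gives 49/12.
E[max(X, Y) | X > Y] = (49/12) / (3/4) = 49/9.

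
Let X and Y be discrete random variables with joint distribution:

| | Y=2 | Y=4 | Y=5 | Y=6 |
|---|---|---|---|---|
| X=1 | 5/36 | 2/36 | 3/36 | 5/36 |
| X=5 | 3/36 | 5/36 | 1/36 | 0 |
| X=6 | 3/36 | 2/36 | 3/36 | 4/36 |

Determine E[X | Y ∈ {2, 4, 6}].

P(Y ∈ {2, 4, 6}) = 29/36.
Σ X·P over the event = 1·(5/36) + 1·(2/36) + 1·(5/36) + 5·(3/36) + 5·(5/36) + 6·(3/36) + 6·(2/36) + 6·(4/36) = 53/18.
E[X | Y ∈ {2, 4, 6}] = (53/18) / (29/36) = 106/29.

106/29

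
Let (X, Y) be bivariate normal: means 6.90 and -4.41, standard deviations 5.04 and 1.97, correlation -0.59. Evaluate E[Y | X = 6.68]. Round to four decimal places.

The regression of Y on X has slope ρ·σ_Y/σ_X and passes through (μ_X, μ_Y).
E[Y | X=6.68] = -4.41 + (-0.59)·(1.97/5.04)·(6.68 − (6.90)) = -4.41 + (-0.23062)·(-0.22) = -4.3593.

-4.3593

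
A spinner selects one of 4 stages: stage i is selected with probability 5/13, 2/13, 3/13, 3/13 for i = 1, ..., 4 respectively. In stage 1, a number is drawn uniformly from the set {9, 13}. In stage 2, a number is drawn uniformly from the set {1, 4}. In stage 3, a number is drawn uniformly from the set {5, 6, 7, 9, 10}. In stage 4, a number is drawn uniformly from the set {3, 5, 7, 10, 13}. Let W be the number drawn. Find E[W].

E[W | stage 1] = (9+13)/2 = 11.
E[W | stage 2] = (1+4)/2 = 5/2.
E[W | stage 3] = (5+6+7+9+10)/5 = 37/5.
E[W | stage 4] = (3+5+7+10+13)/5 = 38/5.
By the law of total expectation,
E[W] = (5/13)·(11) + (2/13)·(5/2) + (3/13)·(37/5) + (3/13)·(38/5) = 105/13.

105/13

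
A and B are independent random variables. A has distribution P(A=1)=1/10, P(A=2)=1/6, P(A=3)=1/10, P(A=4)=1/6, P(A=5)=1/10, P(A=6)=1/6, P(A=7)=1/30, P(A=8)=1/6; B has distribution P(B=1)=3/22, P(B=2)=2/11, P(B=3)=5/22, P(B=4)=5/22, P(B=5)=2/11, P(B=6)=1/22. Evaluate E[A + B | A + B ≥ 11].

1334/113

P(A + B ≥ 11) = 113/660.
Summing (A+B)·P(x,y) over outcomes with A + B ≥ 11 gives 667/330.
E[A + B | A + B ≥ 11] = (667/330) / (113/660) = 1334/113.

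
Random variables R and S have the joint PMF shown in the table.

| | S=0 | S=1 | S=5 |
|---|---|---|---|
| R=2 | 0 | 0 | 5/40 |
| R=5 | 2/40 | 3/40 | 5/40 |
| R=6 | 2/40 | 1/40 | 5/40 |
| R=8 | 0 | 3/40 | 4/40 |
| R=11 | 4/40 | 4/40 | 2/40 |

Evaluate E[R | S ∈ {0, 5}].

185/29

P(S ∈ {0, 5}) = 29/40.
Summing R·P(R=x,S=y) over the conditioning event gives 37/8.
E[R | S ∈ {0, 5}] = (37/8) / (29/40) = 185/29.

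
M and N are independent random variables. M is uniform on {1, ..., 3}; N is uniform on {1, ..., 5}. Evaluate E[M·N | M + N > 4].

25/3

P(M + N > 4) = 3/5.
Summing MN·P(x,y) over outcomes with M + N > 4 gives 5.
E[M·N | M + N > 4] = (5) / (3/5) = 25/3.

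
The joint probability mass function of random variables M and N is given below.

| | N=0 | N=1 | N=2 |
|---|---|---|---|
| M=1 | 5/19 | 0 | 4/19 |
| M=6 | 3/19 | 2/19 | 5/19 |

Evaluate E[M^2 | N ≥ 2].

P(N ≥ 2) = 9/19.
Σ M^2·P over the event = 1·(4/19) + 36·(5/19) = 184/19.
E[M^2 | N ≥ 2] = (184/19) / (9/19) = 184/9.

184/9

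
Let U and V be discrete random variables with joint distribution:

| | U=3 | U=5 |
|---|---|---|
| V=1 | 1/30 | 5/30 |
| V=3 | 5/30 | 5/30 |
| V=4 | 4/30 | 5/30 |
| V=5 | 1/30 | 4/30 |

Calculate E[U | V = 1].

P(V = 1) = 1/5.
Summing U·P(U=x,V=y) over the conditioning event gives 14/15.
E[U | V = 1] = (14/15) / (1/5) = 14/3.

14/3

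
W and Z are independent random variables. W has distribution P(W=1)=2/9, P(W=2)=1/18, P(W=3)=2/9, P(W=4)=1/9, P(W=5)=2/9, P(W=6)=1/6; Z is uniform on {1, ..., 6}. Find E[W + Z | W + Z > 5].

648/79

P(W + Z > 5) = 79/108.
Summing (W+Z)·P(x,y) over outcomes with W + Z > 5 gives 6.
E[W + Z | W + Z > 5] = (6) / (79/108) = 648/79.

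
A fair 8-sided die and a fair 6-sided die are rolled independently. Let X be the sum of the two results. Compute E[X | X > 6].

P(X > 6) = 11/16.
Σ over the event: 7·1/8 + 8·1/8 + 9·1/8 + 10·5/48 + 11·1/12 + 12·1/16 + 13·1/24 + 14·1/48 = 157/24.
E[X | X > 6] = (157/24) / (11/16) = 314/33.

314/33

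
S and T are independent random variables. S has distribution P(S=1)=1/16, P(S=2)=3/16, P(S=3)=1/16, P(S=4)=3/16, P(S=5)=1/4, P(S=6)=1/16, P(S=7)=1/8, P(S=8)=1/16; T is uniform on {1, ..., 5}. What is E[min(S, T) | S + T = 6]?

P(S + T = 6) = 3/20.
Summing min(S,T)·P(x,y) over outcomes with S + T = 6 gives 1/4.
E[min(S, T) | S + T = 6] = (1/4) / (3/20) = 5/3.

5/3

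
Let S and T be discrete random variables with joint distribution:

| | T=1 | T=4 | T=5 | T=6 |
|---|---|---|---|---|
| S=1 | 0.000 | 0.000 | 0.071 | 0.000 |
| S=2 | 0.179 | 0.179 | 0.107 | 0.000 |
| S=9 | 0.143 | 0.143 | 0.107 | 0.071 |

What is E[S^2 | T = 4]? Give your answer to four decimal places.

38.1957

P(T = 4) = 0.322.
Σ S^2·P over the event = 4·(0.179) + 81·(0.143) = 12.299.
E[S^2 | T = 4] = (12.299) / (0.322) = 38.1957.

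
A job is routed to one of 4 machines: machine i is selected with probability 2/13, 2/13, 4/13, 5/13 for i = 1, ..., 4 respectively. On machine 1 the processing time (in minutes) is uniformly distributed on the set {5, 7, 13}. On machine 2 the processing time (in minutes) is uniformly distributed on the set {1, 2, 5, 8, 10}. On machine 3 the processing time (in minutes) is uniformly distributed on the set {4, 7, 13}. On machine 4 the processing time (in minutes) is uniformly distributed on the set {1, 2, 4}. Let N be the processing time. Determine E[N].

1061/195

E[N | machine 1] = (5+7+13)/3 = 25/3.
E[N | machine 2] = (1+2+5+8+10)/5 = 26/5.
E[N | machine 3] = (4+7+13)/3 = 8.
E[N | machine 4] = (1+2+4)/3 = 7/3.
E[N] = (2/13)·(25/3) + (2/13)·(26/5) + (4/13)·(8) + (5/13)·(7/3) = 1061/195.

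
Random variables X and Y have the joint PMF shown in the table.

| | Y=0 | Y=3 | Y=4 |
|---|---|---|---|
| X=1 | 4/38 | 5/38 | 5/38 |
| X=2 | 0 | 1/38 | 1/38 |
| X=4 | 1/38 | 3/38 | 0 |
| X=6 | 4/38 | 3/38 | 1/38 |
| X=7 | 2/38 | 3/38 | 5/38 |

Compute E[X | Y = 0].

P(Y = 0) = 11/38.
Σ X·P over the event = 1·(4/38) + 4·(1/38) + 6·(4/38) + 7·(2/38) = 23/19.
E[X | Y = 0] = (23/19) / (11/38) = 46/11.

46/11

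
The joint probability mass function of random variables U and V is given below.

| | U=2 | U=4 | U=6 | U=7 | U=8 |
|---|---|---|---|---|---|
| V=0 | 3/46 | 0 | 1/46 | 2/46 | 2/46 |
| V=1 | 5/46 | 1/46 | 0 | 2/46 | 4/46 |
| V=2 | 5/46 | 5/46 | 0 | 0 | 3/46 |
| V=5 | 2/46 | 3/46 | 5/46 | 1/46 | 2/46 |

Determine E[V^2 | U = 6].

P(U = 6) = 3/23.
Σ V^2·P over the event = 0·(1/46) + 25·(5/46) = 125/46.
E[V^2 | U = 6] = (125/46) / (3/23) = 125/6.

125/6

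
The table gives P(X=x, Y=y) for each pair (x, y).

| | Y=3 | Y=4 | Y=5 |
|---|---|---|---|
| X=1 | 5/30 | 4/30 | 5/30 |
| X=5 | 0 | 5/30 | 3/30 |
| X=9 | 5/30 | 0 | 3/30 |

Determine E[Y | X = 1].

4

P(X = 1) = 7/15.
Σ Y·P over the event = 3·(5/30) + 4·(4/30) + 5·(5/30) = 28/15.
E[Y | X = 1] = (28/15) / (7/15) = 4.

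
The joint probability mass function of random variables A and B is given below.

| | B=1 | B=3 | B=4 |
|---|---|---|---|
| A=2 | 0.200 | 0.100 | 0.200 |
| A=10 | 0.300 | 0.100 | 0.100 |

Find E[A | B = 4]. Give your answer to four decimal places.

4.6667

P(B = 4) = 0.300.
Σ A·P over the event = 2·(0.200) + 10·(0.100) = 1.400.
E[A | B = 4] = (1.400) / (0.300) = 4.6667.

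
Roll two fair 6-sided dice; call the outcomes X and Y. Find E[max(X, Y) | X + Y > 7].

83/15

P(X + Y > 7) = 5/12.
Summing max(X,Y)·P(x,y) over outcomes with X + Y > 7 gives 83/36.
E[max(X, Y) | X + Y > 7] = (83/36) / (5/12) = 83/15.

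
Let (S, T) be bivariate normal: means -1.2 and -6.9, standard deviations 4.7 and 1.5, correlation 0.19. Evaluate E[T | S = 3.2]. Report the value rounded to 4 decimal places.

-6.6332

The regression of T on S has slope ρ·σ_T/σ_S and passes through (μ_S, μ_T).
E[T | S=3.2] = -6.9 + (0.19)·(1.5/4.7)·(3.2 − (-1.2)) = -6.9 + (0.060638)·(4.4) = -6.6332.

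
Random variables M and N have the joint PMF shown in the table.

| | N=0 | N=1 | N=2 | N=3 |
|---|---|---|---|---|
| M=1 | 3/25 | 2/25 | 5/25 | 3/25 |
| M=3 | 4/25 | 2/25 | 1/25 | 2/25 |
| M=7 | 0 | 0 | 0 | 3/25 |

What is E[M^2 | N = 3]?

P(N = 3) = 8/25.
Σ M^2·P over the event = 1·(3/25) + 9·(2/25) + 49·(3/25) = 168/25.
E[M^2 | N = 3] = (168/25) / (8/25) = 21.

21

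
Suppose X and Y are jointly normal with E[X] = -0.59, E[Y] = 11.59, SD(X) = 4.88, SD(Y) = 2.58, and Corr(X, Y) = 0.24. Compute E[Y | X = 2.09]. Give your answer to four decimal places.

E[Y | X=x] = μ_Y + ρ(σ_Y/σ_X)(x − μ_X) for jointly normal variables.
E[Y | X=2.09] = 11.59 + (0.24)·(2.58/4.88)·(2.09 − (-0.59)) = 11.59 + (0.12689)·(2.68) = 11.9301.

11.9301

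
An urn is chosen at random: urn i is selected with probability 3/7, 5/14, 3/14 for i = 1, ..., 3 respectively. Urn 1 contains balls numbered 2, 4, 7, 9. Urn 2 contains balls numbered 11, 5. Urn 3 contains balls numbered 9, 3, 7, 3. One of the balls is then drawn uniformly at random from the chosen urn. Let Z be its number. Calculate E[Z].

E[Z | urn 1] = (2+4+7+9)/4 = 11/2.
E[Z | urn 2] = (11+5)/2 = 8.
E[Z | urn 3] = (9+3+7+3)/4 = 11/2.
By the law of total expectation,
E[Z] = (3/7)·(11/2) + (5/14)·(8) + (3/14)·(11/2) = 179/28.

179/28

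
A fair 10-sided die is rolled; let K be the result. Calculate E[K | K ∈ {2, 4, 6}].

4

P(K ∈ {2, 4, 6}) = 3/10.
Σ over the event: 2·1/10 + 4·1/10 + 6·1/10 = 6/5.
E[K | K ∈ {2, 4, 6}] = (6/5) / (3/10) = 4.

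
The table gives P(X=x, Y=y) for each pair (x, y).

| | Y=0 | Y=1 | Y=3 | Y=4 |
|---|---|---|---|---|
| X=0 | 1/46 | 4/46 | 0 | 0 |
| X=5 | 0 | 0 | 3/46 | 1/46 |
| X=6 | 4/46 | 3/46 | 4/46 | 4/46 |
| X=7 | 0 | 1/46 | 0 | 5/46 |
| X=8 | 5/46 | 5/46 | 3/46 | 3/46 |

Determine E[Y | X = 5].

P(X = 5) = 2/23.
Σ Y·P over the event = 3·(3/46) + 4·(1/46) = 13/46.
E[Y | X = 5] = (13/46) / (2/23) = 13/4.

13/4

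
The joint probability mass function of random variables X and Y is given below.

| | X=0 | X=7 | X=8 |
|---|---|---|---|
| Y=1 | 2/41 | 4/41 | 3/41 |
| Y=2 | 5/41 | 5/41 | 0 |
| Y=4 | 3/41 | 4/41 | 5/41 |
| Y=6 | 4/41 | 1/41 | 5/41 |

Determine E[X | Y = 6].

47/10

P(Y = 6) = 10/41.
Σ X·P over the event = 0·(4/41) + 7·(1/41) + 8·(5/41) = 47/41.
E[X | Y = 6] = (47/41) / (10/41) = 47/10.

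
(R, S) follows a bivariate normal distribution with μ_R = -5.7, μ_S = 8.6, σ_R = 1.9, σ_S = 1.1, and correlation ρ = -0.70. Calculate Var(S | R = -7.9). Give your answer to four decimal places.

For a bivariate normal, Var(S | R=x) = σ_S²(1 − ρ²).
Var(S | R=-7.9) = (1.1)²·(1 − (-0.70)²) = 1.21·0.51 = 0.6171.

0.6171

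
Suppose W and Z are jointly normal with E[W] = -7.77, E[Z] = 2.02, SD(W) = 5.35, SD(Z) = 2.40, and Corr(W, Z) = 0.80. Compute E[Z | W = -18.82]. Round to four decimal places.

-1.9456

E[Z | W=x] = μ_Z + ρ(σ_Z/σ_W)(x − μ_W) for jointly normal variables.
E[Z | W=-18.82] = 2.02 + (0.80)·(2.40/5.35)·(-18.82 − (-7.77)) = 2.02 + (0.35888)·(-11.05) = -1.9456.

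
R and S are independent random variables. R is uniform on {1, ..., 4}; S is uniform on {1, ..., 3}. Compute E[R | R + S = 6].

7/2

Outcomes with R + S = 6: (3,3), (4,2), each with probability 1/12.
E[R | R + S = 6] = (3 + 4) / 2 = 7/2.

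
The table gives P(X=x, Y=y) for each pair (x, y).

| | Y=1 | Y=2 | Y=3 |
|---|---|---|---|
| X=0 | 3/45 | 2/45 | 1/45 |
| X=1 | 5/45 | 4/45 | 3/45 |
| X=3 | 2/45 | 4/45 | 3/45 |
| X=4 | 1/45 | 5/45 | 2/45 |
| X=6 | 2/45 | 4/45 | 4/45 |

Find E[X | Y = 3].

44/13

P(Y = 3) = 13/45.
Σ X·P over the event = 0·(1/45) + 1·(3/45) + 3·(3/45) + 4·(2/45) + 6·(4/45) = 44/45.
E[X | Y = 3] = (44/45) / (13/45) = 44/13.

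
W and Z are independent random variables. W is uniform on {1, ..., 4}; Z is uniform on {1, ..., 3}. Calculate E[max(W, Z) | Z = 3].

Outcomes with Z = 3: (1,3), (2,3), (3,3), (4,3), each with probability 1/12.
E[max(W, Z) | Z = 3] = (3 + 3 + 3 + 4) / 4 = 13/4.

13/4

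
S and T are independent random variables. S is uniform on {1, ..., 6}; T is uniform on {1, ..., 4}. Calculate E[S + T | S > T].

47/7

P(S > T) = 7/12.
Summing (S+T)·P(x,y) over outcomes with S > T gives 47/12.
E[S + T | S > T] = (47/12) / (7/12) = 47/7.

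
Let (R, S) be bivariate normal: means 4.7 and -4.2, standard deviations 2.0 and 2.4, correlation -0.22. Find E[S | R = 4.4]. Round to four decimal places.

For a bivariate normal, E[S | R=x] = μ_S + ρ·(σ_S/σ_R)·(x − μ_R).
E[S | R=4.4] = -4.2 + (-0.22)·(2.4/2.0)·(4.4 − (4.7)) = -4.2 + (-0.264)·(-0.3) = -4.1208.

-4.1208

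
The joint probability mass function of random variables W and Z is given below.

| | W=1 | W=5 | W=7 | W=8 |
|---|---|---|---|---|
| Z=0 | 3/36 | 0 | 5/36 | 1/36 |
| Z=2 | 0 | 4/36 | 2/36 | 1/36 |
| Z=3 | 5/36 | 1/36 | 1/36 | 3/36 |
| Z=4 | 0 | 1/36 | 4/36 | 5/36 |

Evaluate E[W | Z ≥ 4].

P(Z ≥ 4) = 5/18.
Σ W·P over the event = 5·(1/36) + 7·(4/36) + 8·(5/36) = 73/36.
E[W | Z ≥ 4] = (73/36) / (5/18) = 73/10.

73/10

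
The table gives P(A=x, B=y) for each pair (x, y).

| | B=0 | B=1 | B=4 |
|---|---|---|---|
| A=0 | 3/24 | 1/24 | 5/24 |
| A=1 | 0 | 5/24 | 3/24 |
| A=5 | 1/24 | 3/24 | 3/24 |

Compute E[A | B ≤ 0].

P(B ≤ 0) = 1/6.
Σ A·P over the event = 0·(3/24) + 5·(1/24) = 5/24.
E[A | B ≤ 0] = (5/24) / (1/6) = 5/4.

5/4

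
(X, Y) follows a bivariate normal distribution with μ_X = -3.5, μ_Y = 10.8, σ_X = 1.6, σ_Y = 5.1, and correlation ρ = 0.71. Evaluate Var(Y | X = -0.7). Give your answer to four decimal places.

For a bivariate normal, Var(Y | X=x) = σ_Y²(1 − ρ²).
Var(Y | X=-0.7) = (5.1)²·(1 − (0.71)²) = 26.01·0.4959 = 12.8984.

12.8984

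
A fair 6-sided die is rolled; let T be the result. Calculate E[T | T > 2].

Given T > 2, T is equally likely to be any of {3, 4, 5, 6}.
E[T | T > 2] = (3 + 4 + 5 + 6) / 4 = 9/2.

9/2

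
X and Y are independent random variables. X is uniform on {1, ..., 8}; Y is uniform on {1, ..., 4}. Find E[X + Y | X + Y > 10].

Outcomes with X + Y > 10: (7,4), (8,3), (8,4), each with probability 1/32.
E[X + Y | X + Y > 10] = (11 + 11 + 12) / 3 = 34/3.

34/3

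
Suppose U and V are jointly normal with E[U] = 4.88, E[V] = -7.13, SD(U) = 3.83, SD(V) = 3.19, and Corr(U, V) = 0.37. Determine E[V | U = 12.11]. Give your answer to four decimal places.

The regression of V on U has slope ρ·σ_V/σ_U and passes through (μ_U, μ_V).
E[V | U=12.11] = -7.13 + (0.37)·(3.19/3.83)·(12.11 − (4.88)) = -7.13 + (0.30817)·(7.23) = -4.9019.

-4.9019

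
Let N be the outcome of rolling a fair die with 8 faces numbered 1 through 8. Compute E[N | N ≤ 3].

2

Given N ≤ 3, N is equally likely to be any of {1, 2, 3}.
E[N | N ≤ 3] = (1 + 2 + 3) / 3 = 2.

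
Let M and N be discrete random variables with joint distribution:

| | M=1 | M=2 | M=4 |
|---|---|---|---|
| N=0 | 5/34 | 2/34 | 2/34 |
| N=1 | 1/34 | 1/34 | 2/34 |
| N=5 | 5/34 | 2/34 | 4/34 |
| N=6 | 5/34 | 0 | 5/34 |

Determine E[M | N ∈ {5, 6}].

50/21

P(N ∈ {5, 6}) = 21/34.
Σ M·P over the event = 1·(5/34) + 1·(5/34) + 2·(2/34) + 4·(4/34) + 4·(5/34) = 25/17.
E[M | N ∈ {5, 6}] = (25/17) / (21/34) = 50/21.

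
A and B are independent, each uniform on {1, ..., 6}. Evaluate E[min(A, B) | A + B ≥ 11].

Outcomes with A + B ≥ 11: (5,6), (6,5), (6,6), each with probability 1/36.
E[min(A, B) | A + B ≥ 11] = (5 + 5 + 6) / 3 = 16/3.

16/3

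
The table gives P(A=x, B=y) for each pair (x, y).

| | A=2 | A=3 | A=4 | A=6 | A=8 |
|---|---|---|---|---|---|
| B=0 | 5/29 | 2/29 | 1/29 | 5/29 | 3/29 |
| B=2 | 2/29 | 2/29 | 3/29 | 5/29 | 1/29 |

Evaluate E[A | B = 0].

37/8

P(B = 0) = 16/29.
Σ A·P over the event = 2·(5/29) + 3·(2/29) + 4·(1/29) + 6·(5/29) + 8·(3/29) = 74/29.
E[A | B = 0] = (74/29) / (16/29) = 37/8.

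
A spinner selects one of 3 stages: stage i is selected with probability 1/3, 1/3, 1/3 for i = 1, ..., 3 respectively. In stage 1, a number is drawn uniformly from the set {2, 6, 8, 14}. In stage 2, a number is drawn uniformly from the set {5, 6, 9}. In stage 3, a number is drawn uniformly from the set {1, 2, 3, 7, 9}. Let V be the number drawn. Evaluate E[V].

E[V | stage 1] = (2+6+8+14)/4 = 15/2.
E[V | stage 2] = (5+6+9)/3 = 20/3.
E[V | stage 3] = (1+2+3+7+9)/5 = 22/5.
By the law of total expectation,
E[V] = (1/3)·(15/2) + (1/3)·(20/3) + (1/3)·(22/5) = 557/90.

557/90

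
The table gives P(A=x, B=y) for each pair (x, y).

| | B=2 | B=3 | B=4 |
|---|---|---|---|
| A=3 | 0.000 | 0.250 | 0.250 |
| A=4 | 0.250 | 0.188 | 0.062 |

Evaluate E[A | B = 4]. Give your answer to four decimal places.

P(B = 4) = 0.312.
Σ A·P over the event = 3·(0.250) + 4·(0.062) = 0.998.
E[A | B = 4] = (0.998) / (0.312) = 3.1987.

3.1987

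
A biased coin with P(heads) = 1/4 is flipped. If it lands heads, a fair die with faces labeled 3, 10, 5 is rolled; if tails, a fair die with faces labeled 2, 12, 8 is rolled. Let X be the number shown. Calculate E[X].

7

E[X | heads] = (3+10+5)/3 = 6.
E[X | tails] = (2+12+8)/3 = 22/3.
E[X] = (1/4)·(6) + (3/4)·(22/3) = 7.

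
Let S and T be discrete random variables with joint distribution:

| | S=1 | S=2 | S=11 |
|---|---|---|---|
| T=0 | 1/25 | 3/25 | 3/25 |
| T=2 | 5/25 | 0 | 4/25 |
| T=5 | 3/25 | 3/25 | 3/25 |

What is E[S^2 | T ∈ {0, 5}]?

P(T ∈ {0, 5}) = 16/25.
Σ S^2·P over the event = 1·(1/25) + 1·(3/25) + 4·(3/25) + 4·(3/25) + 121·(3/25) + 121·(3/25) = 754/25.
E[S^2 | T ∈ {0, 5}] = (754/25) / (16/25) = 377/8.

377/8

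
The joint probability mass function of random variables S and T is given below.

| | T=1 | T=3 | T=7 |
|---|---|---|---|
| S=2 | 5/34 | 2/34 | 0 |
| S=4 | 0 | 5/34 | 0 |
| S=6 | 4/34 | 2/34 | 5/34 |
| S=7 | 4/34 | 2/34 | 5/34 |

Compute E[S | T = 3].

50/11

P(T = 3) = 11/34.
Σ S·P over the event = 2·(2/34) + 4·(5/34) + 6·(2/34) + 7·(2/34) = 25/17.
E[S | T = 3] = (25/17) / (11/34) = 50/11.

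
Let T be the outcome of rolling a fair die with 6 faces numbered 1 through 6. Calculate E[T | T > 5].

6

Given T > 5, T is equally likely to be any of {6}.
E[T | T > 5] = (6) / 1 = 6.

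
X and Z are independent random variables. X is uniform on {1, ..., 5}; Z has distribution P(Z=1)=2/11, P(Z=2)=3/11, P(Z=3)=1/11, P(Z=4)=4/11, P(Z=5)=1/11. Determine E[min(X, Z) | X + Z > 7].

47/12

P(X + Z > 7) = 12/55.
Summing min(X,Z)·P(x,y) over outcomes with X + Z > 7 gives 47/55.
E[min(X, Z) | X + Z > 7] = (47/55) / (12/55) = 47/12.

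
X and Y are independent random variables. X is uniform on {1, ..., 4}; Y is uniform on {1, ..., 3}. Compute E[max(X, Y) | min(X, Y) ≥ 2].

19/6

Outcomes with min(X, Y) ≥ 2: (2,2), (2,3), (3,2), (3,3), (4,2), (4,3), each with probability 1/12.
E[max(X, Y) | min(X, Y) ≥ 2] = (2 + 3 + 3 + 3 + 4 + 4) / 6 = 19/6.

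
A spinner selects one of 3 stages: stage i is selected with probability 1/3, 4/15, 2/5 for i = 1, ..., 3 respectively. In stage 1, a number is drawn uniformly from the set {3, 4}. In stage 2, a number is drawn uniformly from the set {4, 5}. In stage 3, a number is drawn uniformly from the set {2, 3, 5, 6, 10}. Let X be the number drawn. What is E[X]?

667/150

E[X | stage 1] = (3+4)/2 = 7/2.
E[X | stage 2] = (4+5)/2 = 9/2.
E[X | stage 3] = (2+3+5+6+10)/5 = 26/5.
E[X] = (1/3)·(7/2) + (4/15)·(9/2) + (2/5)·(26/5) = 667/150.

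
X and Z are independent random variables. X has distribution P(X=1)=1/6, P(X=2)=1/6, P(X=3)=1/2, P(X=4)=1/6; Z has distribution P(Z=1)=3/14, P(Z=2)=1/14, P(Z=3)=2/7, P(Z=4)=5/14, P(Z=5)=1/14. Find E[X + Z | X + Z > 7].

73/9

P(X + Z > 7) = 3/28.
Summing (X+Z)·P(x,y) over outcomes with X + Z > 7 gives 73/84.
E[X + Z | X + Z > 7] = (73/84) / (3/28) = 73/9.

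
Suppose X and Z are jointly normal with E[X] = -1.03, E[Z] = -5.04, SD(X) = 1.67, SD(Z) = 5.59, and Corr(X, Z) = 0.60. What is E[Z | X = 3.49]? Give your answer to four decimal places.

The regression of Z on X has slope ρ·σ_Z/σ_X and passes through (μ_X, μ_Z).
E[Z | X=3.49] = -5.04 + (0.60)·(5.59/1.67)·(3.49 − (-1.03)) = -5.04 + (2.00838)·(4.52) = 4.0379.

4.0379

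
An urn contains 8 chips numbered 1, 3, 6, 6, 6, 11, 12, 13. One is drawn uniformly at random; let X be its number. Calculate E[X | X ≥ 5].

P(X ≥ 5) = 3/4.
Σ over the event: 6·3/8 + 11·1/8 + 12·1/8 + 13·1/8 = 27/4.
E[X | X ≥ 5] = (27/4) / (3/4) = 9.

9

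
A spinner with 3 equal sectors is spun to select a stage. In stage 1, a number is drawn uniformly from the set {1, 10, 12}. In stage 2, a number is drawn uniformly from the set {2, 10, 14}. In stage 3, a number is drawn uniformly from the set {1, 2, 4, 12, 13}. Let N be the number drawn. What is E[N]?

E[N | stage 1] = (1+10+12)/3 = 23/3.
E[N | stage 2] = (2+10+14)/3 = 26/3.
E[N | stage 3] = (1+2+4+12+13)/5 = 32/5.
E[N] = (1/3)·(23/3) + (1/3)·(26/3) + (1/3)·(32/5) = 341/45.

341/45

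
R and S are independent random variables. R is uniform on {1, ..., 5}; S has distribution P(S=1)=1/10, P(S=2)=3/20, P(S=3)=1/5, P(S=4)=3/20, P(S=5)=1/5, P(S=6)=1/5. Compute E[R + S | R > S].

177/28

P(R > S) = 7/25.
Summing (R+S)·P(x,y) over outcomes with R > S gives 177/100.
E[R + S | R > S] = (177/100) / (7/25) = 177/28.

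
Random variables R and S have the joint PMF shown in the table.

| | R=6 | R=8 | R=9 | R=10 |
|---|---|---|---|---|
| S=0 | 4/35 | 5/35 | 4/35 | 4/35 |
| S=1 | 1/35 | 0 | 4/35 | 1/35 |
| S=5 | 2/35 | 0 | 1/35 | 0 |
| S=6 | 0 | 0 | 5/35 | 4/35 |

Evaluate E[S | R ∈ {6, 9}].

50/21

P(R ∈ {6, 9}) = 3/5.
Σ S·P over the event = 0·(4/35) + 1·(1/35) + 5·(2/35) + 0·(4/35) + 1·(4/35) + 5·(1/35) + 6·(5/35) = 10/7.
E[S | R ∈ {6, 9}] = (10/7) / (3/5) = 50/21.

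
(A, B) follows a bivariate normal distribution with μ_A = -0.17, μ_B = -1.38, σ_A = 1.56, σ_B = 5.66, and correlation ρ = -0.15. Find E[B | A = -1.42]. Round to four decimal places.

-0.6997

The regression of B on A has slope ρ·σ_B/σ_A and passes through (μ_A, μ_B).
E[B | A=-1.42] = -1.38 + (-0.15)·(5.66/1.56)·(-1.42 − (-0.17)) = -1.38 + (-0.54423)·(-1.25) = -0.6997.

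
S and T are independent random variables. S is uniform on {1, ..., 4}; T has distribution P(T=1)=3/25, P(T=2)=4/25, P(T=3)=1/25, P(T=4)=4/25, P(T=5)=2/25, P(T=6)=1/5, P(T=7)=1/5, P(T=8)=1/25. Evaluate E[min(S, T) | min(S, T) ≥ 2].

P(min(S, T) ≥ 2) = 33/50.
Summing min(S,T)·P(x,y) over outcomes with min(S, T) ≥ 2 gives 37/20.
E[min(S, T) | min(S, T) ≥ 2] = (37/20) / (33/50) = 185/66.

185/66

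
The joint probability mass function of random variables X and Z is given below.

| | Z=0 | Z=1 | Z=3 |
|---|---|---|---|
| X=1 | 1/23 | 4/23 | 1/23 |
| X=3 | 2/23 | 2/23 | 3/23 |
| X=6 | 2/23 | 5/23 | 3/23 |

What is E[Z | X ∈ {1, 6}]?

21/16

P(X ∈ {1, 6}) = 16/23.
Σ Z·P over the event = 0·(1/23) + 1·(4/23) + 3·(1/23) + 0·(2/23) + 1·(5/23) + 3·(3/23) = 21/23.
E[Z | X ∈ {1, 6}] = (21/23) / (16/23) = 21/16.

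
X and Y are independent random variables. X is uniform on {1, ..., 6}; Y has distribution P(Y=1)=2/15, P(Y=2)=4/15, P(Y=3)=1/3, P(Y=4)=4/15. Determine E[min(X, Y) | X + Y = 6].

P(X + Y = 6) = 1/6.
Summing min(X,Y)·P(x,y) over outcomes with X + Y = 6 gives 11/30.
E[min(X, Y) | X + Y = 6] = (11/30) / (1/6) = 11/5.

11/5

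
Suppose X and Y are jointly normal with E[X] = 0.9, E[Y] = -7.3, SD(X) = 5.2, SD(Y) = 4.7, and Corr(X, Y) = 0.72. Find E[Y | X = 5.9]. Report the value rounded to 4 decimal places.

For a bivariate normal, E[Y | X=x] = μ_Y + ρ·(σ_Y/σ_X)·(x − μ_X).
E[Y | X=5.9] = -7.3 + (0.72)·(4.7/5.2)·(5.9 − (0.9)) = -7.3 + (0.65077)·(5) = -4.0462.

-4.0462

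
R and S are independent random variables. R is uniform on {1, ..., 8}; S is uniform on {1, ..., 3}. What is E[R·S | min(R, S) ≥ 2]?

25/2

P(min(R, S) ≥ 2) = 7/12.
Summing RS·P(x,y) over outcomes with min(R, S) ≥ 2 gives 175/24.
E[R·S | min(R, S) ≥ 2] = (175/24) / (7/12) = 25/2.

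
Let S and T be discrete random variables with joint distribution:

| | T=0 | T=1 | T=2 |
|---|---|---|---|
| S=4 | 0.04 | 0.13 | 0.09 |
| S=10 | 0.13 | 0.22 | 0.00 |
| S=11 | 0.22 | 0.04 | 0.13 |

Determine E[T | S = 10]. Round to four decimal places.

0.6286

P(S = 10) = 0.35.
Σ T·P over the event = 0·(0.13) + 1·(0.22) = 0.22.
E[T | S = 10] = (0.22) / (0.35) = 0.6286.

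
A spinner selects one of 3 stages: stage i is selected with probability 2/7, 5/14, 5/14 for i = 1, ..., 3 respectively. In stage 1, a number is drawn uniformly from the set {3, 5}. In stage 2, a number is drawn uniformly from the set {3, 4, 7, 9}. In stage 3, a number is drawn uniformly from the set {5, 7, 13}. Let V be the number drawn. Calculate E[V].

1037/168

E[V | stage 1] = (3+5)/2 = 4.
E[V | stage 2] = (3+4+7+9)/4 = 23/4.
E[V | stage 3] = (5+7+13)/3 = 25/3.
E[V] = (2/7)·(4) + (5/14)·(23/4) + (5/14)·(25/3) = 1037/168.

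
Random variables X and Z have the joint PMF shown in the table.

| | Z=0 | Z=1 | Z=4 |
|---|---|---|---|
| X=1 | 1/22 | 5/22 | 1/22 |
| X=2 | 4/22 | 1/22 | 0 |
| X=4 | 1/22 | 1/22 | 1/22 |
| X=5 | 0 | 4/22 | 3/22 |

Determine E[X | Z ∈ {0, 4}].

P(Z ∈ {0, 4}) = 1/2.
Σ X·P over the event = 1·(1/22) + 1·(1/22) + 2·(4/22) + 4·(1/22) + 4·(1/22) + 5·(3/22) = 3/2.
E[X | Z ∈ {0, 4}] = (3/2) / (1/2) = 3.

3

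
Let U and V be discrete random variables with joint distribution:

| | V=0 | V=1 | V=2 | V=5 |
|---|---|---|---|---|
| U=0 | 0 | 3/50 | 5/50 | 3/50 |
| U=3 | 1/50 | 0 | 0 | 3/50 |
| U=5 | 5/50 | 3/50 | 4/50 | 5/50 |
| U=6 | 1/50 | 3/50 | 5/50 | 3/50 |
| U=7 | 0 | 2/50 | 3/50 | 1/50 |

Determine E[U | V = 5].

P(V = 5) = 3/10.
Σ U·P over the event = 0·(3/50) + 3·(3/50) + 5·(5/50) + 6·(3/50) + 7·(1/50) = 59/50.
E[U | V = 5] = (59/50) / (3/10) = 59/15.

59/15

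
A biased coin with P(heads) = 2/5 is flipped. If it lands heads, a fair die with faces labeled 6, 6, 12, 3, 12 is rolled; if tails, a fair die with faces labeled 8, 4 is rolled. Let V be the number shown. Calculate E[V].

E[V | heads] = (6+6+12+3+12)/5 = 39/5.
E[V | tails] = (8+4)/2 = 6.
E[V] = (2/5)·(39/5) + (3/5)·(6) = 168/25.

168/25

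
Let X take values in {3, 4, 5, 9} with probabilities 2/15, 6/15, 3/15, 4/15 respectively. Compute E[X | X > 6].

P(X > 6) = 4/15.
Σ over the event: 9·4/15 = 12/5.
E[X | X > 6] = (12/5) / (4/15) = 9.

9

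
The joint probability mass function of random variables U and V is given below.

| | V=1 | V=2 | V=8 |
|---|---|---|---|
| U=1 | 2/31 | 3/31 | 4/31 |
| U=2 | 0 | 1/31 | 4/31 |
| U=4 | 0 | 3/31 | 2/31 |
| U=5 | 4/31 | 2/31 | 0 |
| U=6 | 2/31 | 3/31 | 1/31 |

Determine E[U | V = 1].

P(V = 1) = 8/31.
Σ U·P over the event = 1·(2/31) + 5·(4/31) + 6·(2/31) = 34/31.
E[U | V = 1] = (34/31) / (8/31) = 17/4.

17/4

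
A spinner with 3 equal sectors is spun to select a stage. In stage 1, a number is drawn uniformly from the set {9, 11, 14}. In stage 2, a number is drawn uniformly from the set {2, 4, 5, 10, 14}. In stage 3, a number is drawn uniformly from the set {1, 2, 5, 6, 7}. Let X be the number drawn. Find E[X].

338/45

E[X | stage 1] = (9+11+14)/3 = 34/3.
E[X | stage 2] = (2+4+5+10+14)/5 = 7.
E[X | stage 3] = (1+2+5+6+7)/5 = 21/5.
E[X] = (1/3)·(34/3) + (1/3)·(7) + (1/3)·(21/5) = 338/45.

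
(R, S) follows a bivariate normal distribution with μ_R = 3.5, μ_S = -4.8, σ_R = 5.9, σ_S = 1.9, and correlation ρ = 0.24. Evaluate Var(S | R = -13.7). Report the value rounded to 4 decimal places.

3.4021

For a bivariate normal, Var(S | R=x) = σ_S²(1 − ρ²).
Var(S | R=-13.7) = (1.9)²·(1 − (0.24)²) = 3.61·0.9424 = 3.4021.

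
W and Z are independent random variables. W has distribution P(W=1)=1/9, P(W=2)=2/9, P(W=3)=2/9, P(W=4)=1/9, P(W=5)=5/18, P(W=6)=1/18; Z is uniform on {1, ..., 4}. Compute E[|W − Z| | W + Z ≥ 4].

P(W + Z ≥ 4) = 8/9.
Summing |W−Z|·P(x,y) over outcomes with W + Z ≥ 4 gives 19/12.
E[|W − Z| | W + Z ≥ 4] = (19/12) / (8/9) = 57/32.

57/32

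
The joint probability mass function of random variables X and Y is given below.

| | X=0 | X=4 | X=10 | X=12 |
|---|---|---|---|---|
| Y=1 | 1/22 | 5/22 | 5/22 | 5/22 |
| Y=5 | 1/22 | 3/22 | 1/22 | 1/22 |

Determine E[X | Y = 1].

P(Y = 1) = 8/11.
Σ X·P over the event = 0·(1/22) + 4·(5/22) + 10·(5/22) + 12·(5/22) = 65/11.
E[X | Y = 1] = (65/11) / (8/11) = 65/8.

65/8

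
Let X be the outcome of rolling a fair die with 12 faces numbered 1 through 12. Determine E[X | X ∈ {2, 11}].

13/2

P(X ∈ {2, 11}) = 1/6.
Σ over the event: 2·1/12 + 11·1/12 = 13/12.
E[X | X ∈ {2, 11}] = (13/12) / (1/6) = 13/2.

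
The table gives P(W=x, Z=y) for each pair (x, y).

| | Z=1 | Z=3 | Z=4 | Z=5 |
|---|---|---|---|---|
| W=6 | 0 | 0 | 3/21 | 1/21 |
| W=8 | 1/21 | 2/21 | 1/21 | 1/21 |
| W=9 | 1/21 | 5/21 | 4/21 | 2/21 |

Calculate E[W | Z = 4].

P(Z = 4) = 8/21.
Σ W·P over the event = 6·(3/21) + 8·(1/21) + 9·(4/21) = 62/21.
E[W | Z = 4] = (62/21) / (8/21) = 31/4.

31/4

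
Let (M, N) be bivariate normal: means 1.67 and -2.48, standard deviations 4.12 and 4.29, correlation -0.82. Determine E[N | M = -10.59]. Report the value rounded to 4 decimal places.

7.9880

For a bivariate normal, E[N | M=x] = μ_N + ρ·(σ_N/σ_M)·(x − μ_M).
E[N | M=-10.59] = -2.48 + (-0.82)·(4.29/4.12)·(-10.59 − (1.67)) = -2.48 + (-0.85383)·(-12.26) = 7.9880.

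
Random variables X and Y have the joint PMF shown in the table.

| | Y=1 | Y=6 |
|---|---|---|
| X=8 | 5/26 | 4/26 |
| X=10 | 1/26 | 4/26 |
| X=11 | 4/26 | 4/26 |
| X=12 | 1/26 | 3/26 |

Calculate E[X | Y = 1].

106/11

P(Y = 1) = 11/26.
Summing X·P(X=x,Y=y) over the conditioning event gives 53/13.
E[X | Y = 1] = (53/13) / (11/26) = 106/11.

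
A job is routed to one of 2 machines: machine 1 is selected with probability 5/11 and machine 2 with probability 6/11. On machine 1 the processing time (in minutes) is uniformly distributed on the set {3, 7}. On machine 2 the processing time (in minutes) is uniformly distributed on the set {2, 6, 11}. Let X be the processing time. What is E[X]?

63/11

E[X | machine 1] = (3+7)/2 = 5.
E[X | machine 2] = (2+6+11)/3 = 19/3.
E[X] = (5/11)·(5) + (6/11)·(19/3) = 63/11.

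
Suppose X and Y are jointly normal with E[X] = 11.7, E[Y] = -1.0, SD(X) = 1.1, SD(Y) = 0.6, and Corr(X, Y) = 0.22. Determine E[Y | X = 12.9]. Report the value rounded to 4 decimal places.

E[Y | X=x] = μ_Y + ρ(σ_Y/σ_X)(x − μ_X) for jointly normal variables.
E[Y | X=12.9] = -1.0 + (0.22)·(0.6/1.1)·(12.9 − (11.7)) = -1.0 + (0.12)·(1.2) = -0.8560.

-0.8560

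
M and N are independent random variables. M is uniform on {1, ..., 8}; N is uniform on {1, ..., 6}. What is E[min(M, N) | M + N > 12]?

17/3

Outcomes with M + N > 12: (7,6), (8,5), (8,6), each with probability 1/48.
E[min(M, N) | M + N > 12] = (6 + 5 + 6) / 3 = 17/3.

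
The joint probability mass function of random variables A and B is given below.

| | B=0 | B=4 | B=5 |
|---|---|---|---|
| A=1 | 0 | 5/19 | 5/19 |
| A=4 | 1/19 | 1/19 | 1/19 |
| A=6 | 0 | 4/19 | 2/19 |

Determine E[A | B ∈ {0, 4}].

P(B ∈ {0, 4}) = 11/19.
Σ A·P over the event = 1·(5/19) + 4·(1/19) + 4·(1/19) + 6·(4/19) = 37/19.
E[A | B ∈ {0, 4}] = (37/19) / (11/19) = 37/11.

37/11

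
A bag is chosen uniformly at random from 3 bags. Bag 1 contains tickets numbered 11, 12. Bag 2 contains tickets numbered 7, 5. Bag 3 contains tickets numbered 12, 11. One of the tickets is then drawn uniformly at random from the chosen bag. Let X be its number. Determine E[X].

E[X | bag 1] = (11+12)/2 = 23/2.
E[X | bag 2] = (7+5)/2 = 6.
E[X | bag 3] = (12+11)/2 = 23/2.
E[X] = (1/3)·(23/2) + (1/3)·(6) + (1/3)·(23/2) = 29/3.

29/3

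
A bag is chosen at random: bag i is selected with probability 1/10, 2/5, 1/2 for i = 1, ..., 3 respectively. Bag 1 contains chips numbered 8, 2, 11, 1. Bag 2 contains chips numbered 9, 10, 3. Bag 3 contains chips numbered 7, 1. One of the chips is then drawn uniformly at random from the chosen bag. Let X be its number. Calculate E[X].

E[X | bag 1] = (8+2+11+1)/4 = 11/2.
E[X | bag 2] = (9+10+3)/3 = 22/3.
E[X | bag 3] = (7+1)/2 = 4.
E[X] = (1/10)·(11/2) + (2/5)·(22/3) + (1/2)·(4) = 329/60.

329/60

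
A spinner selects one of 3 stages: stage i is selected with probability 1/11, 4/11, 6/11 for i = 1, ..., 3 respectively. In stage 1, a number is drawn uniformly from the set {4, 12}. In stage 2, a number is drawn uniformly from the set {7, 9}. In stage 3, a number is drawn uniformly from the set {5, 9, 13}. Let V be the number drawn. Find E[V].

E[V | stage 1] = (4+12)/2 = 8.
E[V | stage 2] = (7+9)/2 = 8.
E[V | stage 3] = (5+9+13)/3 = 9.
E[V] = (1/11)·(8) + (4/11)·(8) + (6/11)·(9) = 94/11.

94/11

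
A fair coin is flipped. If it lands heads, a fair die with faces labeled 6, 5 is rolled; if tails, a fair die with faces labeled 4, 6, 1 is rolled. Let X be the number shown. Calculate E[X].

E[X | heads] = (6+5)/2 = 11/2.
E[X | tails] = (4+6+1)/3 = 11/3.
By the law of total expectation,
E[X] = (1/2)·(11/2) + (1/2)·(11/3) = 55/12.

55/12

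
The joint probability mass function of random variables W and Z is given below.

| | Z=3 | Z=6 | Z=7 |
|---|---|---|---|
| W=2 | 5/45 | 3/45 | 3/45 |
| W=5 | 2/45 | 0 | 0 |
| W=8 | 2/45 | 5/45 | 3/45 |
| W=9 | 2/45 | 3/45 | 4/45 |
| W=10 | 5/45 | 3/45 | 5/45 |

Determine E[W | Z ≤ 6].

P(Z ≤ 6) = 2/3.
Summing W·P(W=x,Z=y) over the conditioning event gives 23/5.
E[W | Z ≤ 6] = (23/5) / (2/3) = 69/10.

69/10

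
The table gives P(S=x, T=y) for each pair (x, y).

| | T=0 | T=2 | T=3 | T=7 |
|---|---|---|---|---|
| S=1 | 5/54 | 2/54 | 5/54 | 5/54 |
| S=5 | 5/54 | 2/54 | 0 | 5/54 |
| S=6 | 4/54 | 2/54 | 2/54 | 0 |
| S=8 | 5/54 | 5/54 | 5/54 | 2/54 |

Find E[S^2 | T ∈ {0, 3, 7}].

1249/43

P(T ∈ {0, 3, 7}) = 43/54.
Summing S^2·P(S=x,T=y) over the conditioning event gives 1249/54.
E[S^2 | T ∈ {0, 3, 7}] = (1249/54) / (43/54) = 1249/43.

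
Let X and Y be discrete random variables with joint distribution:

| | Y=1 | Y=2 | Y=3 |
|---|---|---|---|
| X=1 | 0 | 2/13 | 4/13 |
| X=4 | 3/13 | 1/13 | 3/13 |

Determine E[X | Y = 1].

4

P(Y = 1) = 3/13.
Summing X·P(X=x,Y=y) over the conditioning event gives 12/13.
E[X | Y = 1] = (12/13) / (3/13) = 4.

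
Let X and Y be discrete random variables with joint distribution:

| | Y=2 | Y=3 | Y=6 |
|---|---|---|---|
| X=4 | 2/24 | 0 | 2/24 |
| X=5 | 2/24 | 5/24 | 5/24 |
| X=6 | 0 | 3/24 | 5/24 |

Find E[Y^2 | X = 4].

20

P(X = 4) = 1/6.
Σ Y^2·P over the event = 4·(2/24) + 36·(2/24) = 10/3.
E[Y^2 | X = 4] = (10/3) / (1/6) = 20.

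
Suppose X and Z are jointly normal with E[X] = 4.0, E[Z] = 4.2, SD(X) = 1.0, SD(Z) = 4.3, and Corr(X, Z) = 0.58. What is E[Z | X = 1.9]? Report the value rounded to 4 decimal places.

-1.0374

For a bivariate normal, E[Z | X=x] = μ_Z + ρ·(σ_Z/σ_X)·(x − μ_X).
E[Z | X=1.9] = 4.2 + (0.58)·(4.3/1.0)·(1.9 − (4.0)) = 4.2 + (2.494)·(-2.1) = -1.0374.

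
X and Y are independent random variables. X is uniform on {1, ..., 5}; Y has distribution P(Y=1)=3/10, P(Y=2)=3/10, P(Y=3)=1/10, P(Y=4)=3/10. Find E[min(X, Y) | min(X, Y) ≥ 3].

7/2

P(min(X, Y) ≥ 3) = 6/25.
Summing min(X,Y)·P(x,y) over outcomes with min(X, Y) ≥ 3 gives 21/25.
E[min(X, Y) | min(X, Y) ≥ 3] = (21/25) / (6/25) = 7/2.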